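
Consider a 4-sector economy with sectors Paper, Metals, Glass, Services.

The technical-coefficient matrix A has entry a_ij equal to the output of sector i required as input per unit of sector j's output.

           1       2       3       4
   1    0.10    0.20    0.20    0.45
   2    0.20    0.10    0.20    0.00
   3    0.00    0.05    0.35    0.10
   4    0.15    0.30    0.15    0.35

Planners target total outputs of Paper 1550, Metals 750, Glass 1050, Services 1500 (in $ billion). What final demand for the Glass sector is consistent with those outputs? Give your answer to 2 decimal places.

I − A =
  [   0.90    -0.20    -0.20    -0.45]
  [  -0.20     0.90    -0.20     0.00]
  [   0.00    -0.05     0.65    -0.10]
  [  -0.15    -0.30    -0.15     0.65]
d = (I − A) x:
  d_1 = (+0.90)·1550 + (-0.20)·750 + (-0.20)·1050 + (-0.45)·1500 = 360.00
  d_2 = (-0.20)·1550 + (+0.90)·750 + (-0.20)·1050 + (+0.00)·1500 = 155.00
  d_3 = (+0.00)·1550 + (-0.05)·750 + (+0.65)·1050 + (-0.10)·1500 = 495.00
  d_4 = (-0.15)·1550 + (-0.30)·750 + (-0.15)·1050 + (+0.65)·1500 = 360.00

d_3 = 495.00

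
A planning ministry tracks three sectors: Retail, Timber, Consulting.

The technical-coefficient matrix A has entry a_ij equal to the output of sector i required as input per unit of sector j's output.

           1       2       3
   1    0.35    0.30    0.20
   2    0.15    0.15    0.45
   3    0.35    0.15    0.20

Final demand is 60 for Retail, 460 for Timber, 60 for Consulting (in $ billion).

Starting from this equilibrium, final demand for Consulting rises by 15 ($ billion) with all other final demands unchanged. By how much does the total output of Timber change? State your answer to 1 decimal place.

Δx_2 = 19.3

I − A =
  [   0.65    -0.30    -0.20]
  [  -0.15     0.85    -0.45]
  [  -0.35    -0.15     0.80]
Cofactors of I−A, C_ij = (−1)^(i+j)·(minor ij) (rows/columns in the sector order above):
  C_11 = (0.85)(0.80) − (-0.45)(-0.15) = 0.6125
  C_12 = −[(-0.15)(0.80) − (-0.45)(-0.35)] = 0.2775
  C_13 = (-0.15)(-0.15) − (0.85)(-0.35) = 0.3200
  C_21 = −[(-0.30)(0.80) − (-0.20)(-0.15)] = 0.2700
  C_22 = (0.65)(0.80) − (-0.20)(-0.35) = 0.4500
  C_23 = −[(0.65)(-0.15) − (-0.30)(-0.35)] = 0.2025
  C_31 = (-0.30)(-0.45) − (-0.20)(0.85) = 0.3050
  C_32 = −[(0.65)(-0.45) − (-0.20)(-0.15)] = 0.3225
  C_33 = (0.65)(0.85) − (-0.30)(-0.15) = 0.5075
det(I−A) = Σ_j (I−A)_1j·C_1j = (0.65)(0.6125) + (-0.30)(0.2775) + (-0.20)(0.3200) = 0.250875
adj(I−A) = Cᵀ =
  [ 0.6125   0.2700   0.3050]
  [ 0.2775   0.4500   0.3225]
  [ 0.3200   0.2025   0.5075]
(I − A)⁻¹ = adj(I−A) / det(I−A) ≈
  [   2.4415     1.0762     1.2157]
  [   1.1061     1.7937     1.2855]
  [   1.2755     0.8072     2.0229]
Δx = (I − A)⁻¹ Δd with Δd having +15 in the Consulting component and 0 elsewhere.
So Δx_2 = L_23 · (+15), where L_23 = adj(I−A)_23 / det(I−A) = 0.3225 / 0.250875.
Δx_2 = 0.3225 × (+15) / 0.250875 = 4.8375 / 0.250875 ≈ 19.3.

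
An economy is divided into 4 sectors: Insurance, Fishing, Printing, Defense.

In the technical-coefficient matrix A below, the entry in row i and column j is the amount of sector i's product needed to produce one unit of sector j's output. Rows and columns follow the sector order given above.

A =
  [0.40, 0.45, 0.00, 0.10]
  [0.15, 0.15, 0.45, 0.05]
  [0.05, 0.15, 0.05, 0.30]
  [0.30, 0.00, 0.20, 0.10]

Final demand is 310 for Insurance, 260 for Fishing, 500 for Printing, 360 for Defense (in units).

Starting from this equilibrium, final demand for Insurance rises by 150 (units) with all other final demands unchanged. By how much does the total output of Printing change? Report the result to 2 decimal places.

I − A =
  [   0.60    -0.45     0.00    -0.10]
  [  -0.15     0.85    -0.45    -0.05]
  [  -0.05    -0.15     0.95    -0.30]
  [  -0.30     0.00    -0.20     0.90]
Compute the cofactors C_ij = (−1)^(i+j)·(3×3 minor ij) of I−A; the adjugate is their transpose:
adj(I−A) = Cᵀ =
  [ 0.613500   0.360750   0.203750   0.156125]
  [ 0.194750   0.447500   0.238500   0.126000]
  [ 0.137250   0.137250   0.366000   0.144875]
  [ 0.235000   0.150750   0.149250   0.369750]
det(I−A) = Σ_j (I−A)_1j·C_1j = (0.60)(0.613500) + (-0.45)(0.194750) + (0.00)(0.137250) + (-0.10)(0.235000) = 0.2569625
(I − A)⁻¹ = adj(I−A) / det(I−A) ≈
  [   2.3875     1.4039     0.7929     0.6076]
  [   0.7579     1.7415     0.9282     0.4903]
  [   0.5341     0.5341     1.4243     0.5638]
  [   0.9145     0.5867     0.5808     1.4389]
Δx = (I − A)⁻¹ Δd with Δd having +150 in the Insurance component and 0 elsewhere.
So Δx_3 = L_31 · (+150), where L_31 = adj(I−A)_31 / det(I−A) = 0.137250 / 0.2569625.
Δx_3 = 0.137250 × (+150) / 0.2569625 = 20.5875 / 0.2569625 ≈ 80.12.

Δx_3 = 80.12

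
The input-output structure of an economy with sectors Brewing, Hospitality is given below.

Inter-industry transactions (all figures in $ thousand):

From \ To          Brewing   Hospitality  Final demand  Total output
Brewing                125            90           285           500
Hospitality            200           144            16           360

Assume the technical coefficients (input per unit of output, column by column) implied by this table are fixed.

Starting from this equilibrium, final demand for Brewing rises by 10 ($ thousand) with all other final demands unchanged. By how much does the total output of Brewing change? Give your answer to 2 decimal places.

Technical coefficients a_ij = z_ij / X_j:
  a_11 = 125/500 = 0.25, a_21 = 200/500 = 0.40
  a_12 = 90/360 = 0.25, a_22 = 144/360 = 0.40
I − A =
  [   0.75    -0.25]
  [  -0.40     0.60]
det(I−A) = (0.75)(0.60) − (-0.25)(-0.40) = 0.3500
adj(I−A) = [[0.60, 0.25], [0.40, 0.75]]
(I − A)⁻¹ = adj(I−A) / det(I−A) ≈
  [   1.7143     0.7143]
  [   1.1429     2.1429]
Δx = (I − A)⁻¹ Δd with Δd having +10 in the Brewing component and 0 elsewhere.
So Δx_1 = L_11 · (+10), where L_11 = adj(I−A)_11 / det(I−A) = 0.60 / 0.3500.
Δx_1 = 0.60 × (+10) / 0.3500 = 6.00 / 0.3500 ≈ 17.14.

Δx_1 = 17.14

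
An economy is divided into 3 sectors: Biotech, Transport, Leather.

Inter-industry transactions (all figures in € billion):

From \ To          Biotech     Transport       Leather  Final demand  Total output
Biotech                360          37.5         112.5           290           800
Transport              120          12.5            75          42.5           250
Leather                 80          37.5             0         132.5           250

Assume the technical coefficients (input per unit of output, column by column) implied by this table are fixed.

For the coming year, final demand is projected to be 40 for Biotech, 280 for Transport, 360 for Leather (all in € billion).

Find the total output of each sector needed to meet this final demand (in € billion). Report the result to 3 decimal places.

Technical coefficients a_ij = z_ij / X_j:
  a_11 = 360/800 = 0.45, a_21 = 120/800 = 0.15, a_31 = 80/800 = 0.10
  a_12 = 37.5/250 = 0.15, a_22 = 12.5/250 = 0.05, a_32 = 37.5/250 = 0.15
  a_13 = 112.5/250 = 0.45, a_23 = 75/250 = 0.30, a_33 = 0/250 = 0.00
I − A =
  [   0.55    -0.15    -0.45]
  [  -0.15     0.95    -0.30]
  [  -0.10    -0.15     1.00]
Cofactors of I−A, C_ij = (−1)^(i+j)·(minor ij) (rows/columns in the sector order above):
  C_11 = (0.95)(1.00) − (-0.30)(-0.15) = 0.9050
  C_12 = −[(-0.15)(1.00) − (-0.30)(-0.10)] = 0.1800
  C_13 = (-0.15)(-0.15) − (0.95)(-0.10) = 0.1175
  C_21 = −[(-0.15)(1.00) − (-0.45)(-0.15)] = 0.2175
  C_22 = (0.55)(1.00) − (-0.45)(-0.10) = 0.5050
  C_23 = −[(0.55)(-0.15) − (-0.15)(-0.10)] = 0.0975
  C_31 = (-0.15)(-0.30) − (-0.45)(0.95) = 0.4725
  C_32 = −[(0.55)(-0.30) − (-0.45)(-0.15)] = 0.2325
  C_33 = (0.55)(0.95) − (-0.15)(-0.15) = 0.5000
det(I−A) = Σ_j (I−A)_1j·C_1j = (0.55)(0.9050) + (-0.15)(0.1800) + (-0.45)(0.1175) = 0.417875
adj(I−A) = Cᵀ =
  [ 0.9050   0.2175   0.4725]
  [ 0.1800   0.5050   0.2325]
  [ 0.1175   0.0975   0.5000]
(I − A)⁻¹ = adj(I−A) / det(I−A) ≈
  [   2.1657     0.5205     1.1307]
  [   0.4308     1.2085     0.5564]
  [   0.2812     0.2333     1.1965]
x = (I − A)⁻¹ d = adj(I−A)·d / det(I−A), with det(I−A) = 0.417875:
  x_1 = (0.9050·40 + 0.2175·280 + 0.4725·360) / 0.417875 = 267.20 / 0.417875 ≈ 639.426
  x_2 = (0.1800·40 + 0.5050·280 + 0.2325·360) / 0.417875 = 232.30 / 0.417875 ≈ 555.908
  x_3 = (0.1175·40 + 0.0975·280 + 0.5000·360) / 0.417875 = 212.00 / 0.417875 ≈ 507.329

x_1 = 639.426, x_2 = 555.908, x_3 = 507.329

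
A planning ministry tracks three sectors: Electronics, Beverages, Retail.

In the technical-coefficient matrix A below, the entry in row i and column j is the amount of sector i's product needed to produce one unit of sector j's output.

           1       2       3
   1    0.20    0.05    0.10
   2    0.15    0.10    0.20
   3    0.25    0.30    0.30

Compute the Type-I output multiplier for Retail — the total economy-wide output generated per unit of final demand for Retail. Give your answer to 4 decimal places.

m_3 = 2.3442

I − A =
  [   0.80    -0.05    -0.10]
  [  -0.15     0.90    -0.20]
  [  -0.25    -0.30     0.70]
Cofactors of I−A, C_ij = (−1)^(i+j)·(minor ij) (rows/columns in the sector order above):
  C_11 = (0.90)(0.70) − (-0.20)(-0.30) = 0.5700
  C_12 = −[(-0.15)(0.70) − (-0.20)(-0.25)] = 0.1550
  C_13 = (-0.15)(-0.30) − (0.90)(-0.25) = 0.2700
  C_21 = −[(-0.05)(0.70) − (-0.10)(-0.30)] = 0.0650
  C_22 = (0.80)(0.70) − (-0.10)(-0.25) = 0.5350
  C_23 = −[(0.80)(-0.30) − (-0.05)(-0.25)] = 0.2525
  C_31 = (-0.05)(-0.20) − (-0.10)(0.90) = 0.1000
  C_32 = −[(0.80)(-0.20) − (-0.10)(-0.15)] = 0.1750
  C_33 = (0.80)(0.90) − (-0.05)(-0.15) = 0.7125
det(I−A) = Σ_j (I−A)_1j·C_1j = (0.80)(0.5700) + (-0.05)(0.1550) + (-0.10)(0.2700) = 0.42125
adj(I−A) = Cᵀ =
  [ 0.5700   0.0650   0.1000]
  [ 0.1550   0.5350   0.1750]
  [ 0.2700   0.2525   0.7125]
(I − A)⁻¹ = adj(I−A) / det(I−A) ≈
  [   1.35312     0.15430     0.23739]
  [   0.36795     1.27003     0.41543]
  [   0.64095     0.59941     1.69139]
The output multiplier for sector j is the column-j sum of the Leontief inverse (I − A)⁻¹ = adj(I−A) / det(I−A).
Column 3 of adj(I−A): (0.1000, 0.1750, 0.7125); det(I−A) = 0.42125.
m_3 = (0.1000 + 0.1750 + 0.7125) / 0.42125 = 0.9875 / 0.42125 ≈ 2.3442.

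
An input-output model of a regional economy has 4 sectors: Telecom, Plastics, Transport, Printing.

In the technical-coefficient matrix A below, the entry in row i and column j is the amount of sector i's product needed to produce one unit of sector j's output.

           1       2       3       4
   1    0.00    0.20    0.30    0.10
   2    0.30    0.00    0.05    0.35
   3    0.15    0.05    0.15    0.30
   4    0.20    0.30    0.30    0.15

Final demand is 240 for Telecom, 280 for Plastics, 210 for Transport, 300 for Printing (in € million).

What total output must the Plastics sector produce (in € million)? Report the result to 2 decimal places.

I − A =
  [   1.00    -0.20    -0.30    -0.10]
  [  -0.30     1.00    -0.05    -0.35]
  [  -0.15    -0.05     0.85    -0.30]
  [  -0.20    -0.30    -0.30     0.85]
Compute the cofactors C_ij = (−1)^(i+j)·(3×3 minor ij) of I−A; the adjugate is their transpose:
adj(I−A) = Cᵀ =
  [ 0.531375   0.193250   0.284500   0.242500]
  [ 0.274375   0.554750   0.253000   0.350000]
  [ 0.215000   0.173500   0.651000   0.326500]
  [ 0.297750   0.302500   0.386000   0.745500]
det(I−A) = Σ_j (I−A)_1j·C_1j = (1.00)(0.531375) + (-0.20)(0.274375) + (-0.30)(0.215000) + (-0.10)(0.297750) = 0.382225
(I − A)⁻¹ = adj(I−A) / det(I−A) ≈
  [   1.3902     0.5056     0.7443     0.6344]
  [   0.7178     1.4514     0.6619     0.9157]
  [   0.5625     0.4539     1.7032     0.8542]
  [   0.7790     0.7914     1.0099     1.9504]
x = (I − A)⁻¹ d = adj(I−A)·d / det(I−A), with det(I−A) = 0.382225:
  x_1 = (0.531375·240 + 0.193250·280 + 0.284500·210 + 0.242500·300) / 0.382225 = 314.135 / 0.382225 ≈ 821.86
  x_2 = (0.274375·240 + 0.554750·280 + 0.253000·210 + 0.350000·300) / 0.382225 = 379.31 / 0.382225 ≈ 992.37
  x_3 = (0.215000·240 + 0.173500·280 + 0.651000·210 + 0.326500·300) / 0.382225 = 334.84 / 0.382225 ≈ 876.03
  x_4 = (0.297750·240 + 0.302500·280 + 0.386000·210 + 0.745500·300) / 0.382225 = 460.87 / 0.382225 ≈ 1205.76

x_2 = 992.37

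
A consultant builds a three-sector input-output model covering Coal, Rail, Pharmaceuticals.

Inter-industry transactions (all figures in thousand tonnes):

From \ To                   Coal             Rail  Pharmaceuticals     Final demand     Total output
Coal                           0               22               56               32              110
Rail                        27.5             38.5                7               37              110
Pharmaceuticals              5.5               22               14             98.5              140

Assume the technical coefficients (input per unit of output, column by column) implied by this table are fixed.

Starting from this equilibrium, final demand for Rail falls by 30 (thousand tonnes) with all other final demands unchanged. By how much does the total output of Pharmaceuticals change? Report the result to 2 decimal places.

Technical coefficients a_ij = z_ij / X_j:
  a_CC = 0/110 = 0.00, a_RC = 27.5/110 = 0.25, a_PC = 5.5/110 = 0.05
  a_CR = 22/110 = 0.20, a_RR = 38.5/110 = 0.35, a_PR = 22/110 = 0.20
  a_CP = 56/140 = 0.40, a_RP = 7/140 = 0.05, a_PP = 14/140 = 0.10
I − A =
  [   1.00    -0.20    -0.40]
  [  -0.25     0.65    -0.05]
  [  -0.05    -0.20     0.90]
Cofactors of I−A, C_ij = (−1)^(i+j)·(minor ij) (rows/columns in the sector order above):
  C_11 = (0.65)(0.90) − (-0.05)(-0.20) = 0.5750
  C_12 = −[(-0.25)(0.90) − (-0.05)(-0.05)] = 0.2275
  C_13 = (-0.25)(-0.20) − (0.65)(-0.05) = 0.0825
  C_21 = −[(-0.20)(0.90) − (-0.40)(-0.20)] = 0.2600
  C_22 = (1.00)(0.90) − (-0.40)(-0.05) = 0.8800
  C_23 = −[(1.00)(-0.20) − (-0.20)(-0.05)] = 0.2100
  C_31 = (-0.20)(-0.05) − (-0.40)(0.65) = 0.2700
  C_32 = −[(1.00)(-0.05) − (-0.40)(-0.25)] = 0.1500
  C_33 = (1.00)(0.65) − (-0.20)(-0.25) = 0.6000
det(I−A) = Σ_j (I−A)_1j·C_1j = (1.00)(0.5750) + (-0.20)(0.2275) + (-0.40)(0.0825) = 0.4965
adj(I−A) = Cᵀ =
  [ 0.5750   0.2600   0.2700]
  [ 0.2275   0.8800   0.1500]
  [ 0.0825   0.2100   0.6000]
(I − A)⁻¹ = adj(I−A) / det(I−A) ≈
  [   1.1581     0.5237     0.5438]
  [   0.4582     1.7724     0.3021]
  [   0.1662     0.4230     1.2085]
Δx = (I − A)⁻¹ Δd with Δd having -30 in the Rail component and 0 elsewhere.
So Δx_P = L_PR · (-30), where L_PR = adj(I−A)_PR / det(I−A) = 0.2100 / 0.4965.
Δx_P = 0.2100 × (-30) / 0.4965 = -6.30 / 0.4965 ≈ -12.69.

Δx_P = -12.69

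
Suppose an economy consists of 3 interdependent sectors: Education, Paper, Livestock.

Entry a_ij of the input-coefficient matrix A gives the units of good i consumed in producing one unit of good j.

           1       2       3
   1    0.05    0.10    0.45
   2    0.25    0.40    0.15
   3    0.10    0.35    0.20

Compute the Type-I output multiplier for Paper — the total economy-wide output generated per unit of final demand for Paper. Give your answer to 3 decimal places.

I − A =
  [   0.95    -0.10    -0.45]
  [  -0.25     0.60    -0.15]
  [  -0.10    -0.35     0.80]
Cofactors of I−A, C_ij = (−1)^(i+j)·(minor ij) (rows/columns in the sector order above):
  C_11 = (0.60)(0.80) − (-0.15)(-0.35) = 0.4275
  C_12 = −[(-0.25)(0.80) − (-0.15)(-0.10)] = 0.2150
  C_13 = (-0.25)(-0.35) − (0.60)(-0.10) = 0.1475
  C_21 = −[(-0.10)(0.80) − (-0.45)(-0.35)] = 0.2375
  C_22 = (0.95)(0.80) − (-0.45)(-0.10) = 0.7150
  C_23 = −[(0.95)(-0.35) − (-0.10)(-0.10)] = 0.3425
  C_31 = (-0.10)(-0.15) − (-0.45)(0.60) = 0.2850
  C_32 = −[(0.95)(-0.15) − (-0.45)(-0.25)] = 0.2550
  C_33 = (0.95)(0.60) − (-0.10)(-0.25) = 0.5450
det(I−A) = Σ_j (I−A)_1j·C_1j = (0.95)(0.4275) + (-0.10)(0.2150) + (-0.45)(0.1475) = 0.31825
adj(I−A) = Cᵀ =
  [ 0.4275   0.2375   0.2850]
  [ 0.2150   0.7150   0.2550]
  [ 0.1475   0.3425   0.5450]
(I − A)⁻¹ = adj(I−A) / det(I−A) ≈
  [   1.3433     0.7463     0.8955]
  [   0.6756     2.2467     0.8013]
  [   0.4635     1.0762     1.7125]
The output multiplier for sector j is the column-j sum of the Leontief inverse (I − A)⁻¹ = adj(I−A) / det(I−A).
Column 2 of adj(I−A): (0.2375, 0.7150, 0.3425); det(I−A) = 0.31825.
m_2 = (0.2375 + 0.7150 + 0.3425) / 0.31825 = 1.295 / 0.31825 ≈ 4.069.

m_2 = 4.069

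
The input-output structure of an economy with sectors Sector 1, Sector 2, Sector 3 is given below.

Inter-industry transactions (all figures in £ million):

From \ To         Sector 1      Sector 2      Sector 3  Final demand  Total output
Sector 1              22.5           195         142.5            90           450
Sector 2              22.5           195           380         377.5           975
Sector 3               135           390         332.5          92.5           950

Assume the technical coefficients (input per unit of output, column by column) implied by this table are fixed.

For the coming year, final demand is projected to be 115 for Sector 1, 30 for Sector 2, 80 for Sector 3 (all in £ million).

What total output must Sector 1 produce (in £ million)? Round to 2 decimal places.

Technical coefficients a_ij = z_ij / X_j:
  a_11 = 22.5/450 = 0.05, a_21 = 22.5/450 = 0.05, a_31 = 135/450 = 0.30
  a_12 = 195/975 = 0.20, a_22 = 195/975 = 0.20, a_32 = 390/975 = 0.40
  a_13 = 142.5/950 = 0.15, a_23 = 380/950 = 0.40, a_33 = 332.5/950 = 0.35
I − A =
  [   0.95    -0.20    -0.15]
  [  -0.05     0.80    -0.40]
  [  -0.30    -0.40     0.65]
Cofactors of I−A, C_ij = (−1)^(i+j)·(minor ij) (rows/columns in the sector order above):
  C_11 = (0.80)(0.65) − (-0.40)(-0.40) = 0.3600
  C_12 = −[(-0.05)(0.65) − (-0.40)(-0.30)] = 0.1525
  C_13 = (-0.05)(-0.40) − (0.80)(-0.30) = 0.2600
  C_21 = −[(-0.20)(0.65) − (-0.15)(-0.40)] = 0.1900
  C_22 = (0.95)(0.65) − (-0.15)(-0.30) = 0.5725
  C_23 = −[(0.95)(-0.40) − (-0.20)(-0.30)] = 0.4400
  C_31 = (-0.20)(-0.40) − (-0.15)(0.80) = 0.2000
  C_32 = −[(0.95)(-0.40) − (-0.15)(-0.05)] = 0.3875
  C_33 = (0.95)(0.80) − (-0.20)(-0.05) = 0.7500
det(I−A) = Σ_j (I−A)_1j·C_1j = (0.95)(0.3600) + (-0.20)(0.1525) + (-0.15)(0.2600) = 0.2725
adj(I−A) = Cᵀ =
  [ 0.3600   0.1900   0.2000]
  [ 0.1525   0.5725   0.3875]
  [ 0.2600   0.4400   0.7500]
(I − A)⁻¹ = adj(I−A) / det(I−A) ≈
  [   1.3211     0.6972     0.7339]
  [   0.5596     2.1009     1.4220]
  [   0.9541     1.6147     2.7523]
x = (I − A)⁻¹ d = adj(I−A)·d / det(I−A), with det(I−A) = 0.2725:
  x_1 = (0.3600·115 + 0.1900·30 + 0.2000·80) / 0.2725 = 63.10 / 0.2725 ≈ 231.56
  x_2 = (0.1525·115 + 0.5725·30 + 0.3875·80) / 0.2725 = 65.7125 / 0.2725 ≈ 241.15
  x_3 = (0.2600·115 + 0.4400·30 + 0.7500·80) / 0.2725 = 103.10 / 0.2725 ≈ 378.35

x_1 = 231.56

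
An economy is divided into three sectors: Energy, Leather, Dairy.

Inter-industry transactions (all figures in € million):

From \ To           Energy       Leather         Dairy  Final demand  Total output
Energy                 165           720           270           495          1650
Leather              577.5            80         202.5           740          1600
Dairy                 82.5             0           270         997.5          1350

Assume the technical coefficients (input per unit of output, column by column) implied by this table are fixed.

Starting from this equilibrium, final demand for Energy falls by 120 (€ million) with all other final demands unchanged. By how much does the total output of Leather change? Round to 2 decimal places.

Technical coefficients a_ij = z_ij / X_j:
  a_11 = 165/1650 = 0.10, a_21 = 577.5/1650 = 0.35, a_31 = 82.5/1650 = 0.05
  a_12 = 720/1600 = 0.45, a_22 = 80/1600 = 0.05, a_32 = 0/1600 = 0.00
  a_13 = 270/1350 = 0.20, a_23 = 202.5/1350 = 0.15, a_33 = 270/1350 = 0.20
I − A =
  [   0.90    -0.45    -0.20]
  [  -0.35     0.95    -0.15]
  [  -0.05     0.00     0.80]
Cofactors of I−A, C_ij = (−1)^(i+j)·(minor ij) (rows/columns in the sector order above):
  C_11 = (0.95)(0.80) − (-0.15)(0.00) = 0.7600
  C_12 = −[(-0.35)(0.80) − (-0.15)(-0.05)] = 0.2875
  C_13 = (-0.35)(0.00) − (0.95)(-0.05) = 0.0475
  C_21 = −[(-0.45)(0.80) − (-0.20)(0.00)] = 0.3600
  C_22 = (0.90)(0.80) − (-0.20)(-0.05) = 0.7100
  C_23 = −[(0.90)(0.00) − (-0.45)(-0.05)] = 0.0225
  C_31 = (-0.45)(-0.15) − (-0.20)(0.95) = 0.2575
  C_32 = −[(0.90)(-0.15) − (-0.20)(-0.35)] = 0.2050
  C_33 = (0.90)(0.95) − (-0.45)(-0.35) = 0.6975
det(I−A) = Σ_j (I−A)_1j·C_1j = (0.90)(0.7600) + (-0.45)(0.2875) + (-0.20)(0.0475) = 0.545125
adj(I−A) = Cᵀ =
  [ 0.7600   0.3600   0.2575]
  [ 0.2875   0.7100   0.2050]
  [ 0.0475   0.0225   0.6975]
(I − A)⁻¹ = adj(I−A) / det(I−A) ≈
  [   1.3942     0.6604     0.4724]
  [   0.5274     1.3025     0.3761]
  [   0.0871     0.0413     1.2795]
Δx = (I − A)⁻¹ Δd with Δd having -120 in the Energy component and 0 elsewhere.
So Δx_2 = L_21 · (-120), where L_21 = adj(I−A)_21 / det(I−A) = 0.2875 / 0.545125.
Δx_2 = 0.2875 × (-120) / 0.545125 = -34.50 / 0.545125 ≈ -63.29.

Δx_2 = -63.29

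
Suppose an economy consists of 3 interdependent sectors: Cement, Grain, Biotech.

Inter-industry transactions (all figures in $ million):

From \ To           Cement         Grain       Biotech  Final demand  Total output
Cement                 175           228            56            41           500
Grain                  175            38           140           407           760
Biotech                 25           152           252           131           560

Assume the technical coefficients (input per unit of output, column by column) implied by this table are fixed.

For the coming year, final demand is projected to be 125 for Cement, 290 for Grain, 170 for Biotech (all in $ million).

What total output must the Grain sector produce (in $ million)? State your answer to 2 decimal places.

Technical coefficients a_ij = z_ij / X_j:
  a_11 = 175/500 = 0.35, a_21 = 175/500 = 0.35, a_31 = 25/500 = 0.05
  a_12 = 228/760 = 0.30, a_22 = 38/760 = 0.05, a_32 = 152/760 = 0.20
  a_13 = 56/560 = 0.10, a_23 = 140/560 = 0.25, a_33 = 252/560 = 0.45
I − A =
  [   0.65    -0.30    -0.10]
  [  -0.35     0.95    -0.25]
  [  -0.05    -0.20     0.55]
Cofactors of I−A, C_ij = (−1)^(i+j)·(minor ij) (rows/columns in the sector order above):
  C_11 = (0.95)(0.55) − (-0.25)(-0.20) = 0.4725
  C_12 = −[(-0.35)(0.55) − (-0.25)(-0.05)] = 0.2050
  C_13 = (-0.35)(-0.20) − (0.95)(-0.05) = 0.1175
  C_21 = −[(-0.30)(0.55) − (-0.10)(-0.20)] = 0.1850
  C_22 = (0.65)(0.55) − (-0.10)(-0.05) = 0.3525
  C_23 = −[(0.65)(-0.20) − (-0.30)(-0.05)] = 0.1450
  C_31 = (-0.30)(-0.25) − (-0.10)(0.95) = 0.1700
  C_32 = −[(0.65)(-0.25) − (-0.10)(-0.35)] = 0.1975
  C_33 = (0.65)(0.95) − (-0.30)(-0.35) = 0.5125
det(I−A) = Σ_j (I−A)_1j·C_1j = (0.65)(0.4725) + (-0.30)(0.2050) + (-0.10)(0.1175) = 0.233875
adj(I−A) = Cᵀ =
  [ 0.4725   0.1850   0.1700]
  [ 0.2050   0.3525   0.1975]
  [ 0.1175   0.1450   0.5125]
(I − A)⁻¹ = adj(I−A) / det(I−A) ≈
  [   2.0203     0.7910     0.7269]
  [   0.8765     1.5072     0.8445]
  [   0.5024     0.6200     2.1913]
x = (I − A)⁻¹ d = adj(I−A)·d / det(I−A), with det(I−A) = 0.233875:
  x_1 = (0.4725·125 + 0.1850·290 + 0.1700·170) / 0.233875 = 141.6125 / 0.233875 ≈ 605.51
  x_2 = (0.2050·125 + 0.3525·290 + 0.1975·170) / 0.233875 = 161.425 / 0.233875 ≈ 690.22
  x_3 = (0.1175·125 + 0.1450·290 + 0.5125·170) / 0.233875 = 143.8625 / 0.233875 ≈ 615.13

x_2 = 690.22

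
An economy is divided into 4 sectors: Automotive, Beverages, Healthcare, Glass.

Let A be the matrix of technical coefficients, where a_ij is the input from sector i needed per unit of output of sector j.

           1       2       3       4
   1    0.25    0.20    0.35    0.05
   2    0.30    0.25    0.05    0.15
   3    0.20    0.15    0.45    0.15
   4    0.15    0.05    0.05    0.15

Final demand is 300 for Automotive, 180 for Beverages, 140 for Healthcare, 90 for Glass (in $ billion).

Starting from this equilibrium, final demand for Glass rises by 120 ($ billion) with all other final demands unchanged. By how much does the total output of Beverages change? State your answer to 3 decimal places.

I − A =
  [   0.75    -0.20    -0.35    -0.05]
  [  -0.30     0.75    -0.05    -0.15]
  [  -0.20    -0.15     0.55    -0.15]
  [  -0.15    -0.05    -0.05     0.85]
Compute the cofactors C_ij = (−1)^(i+j)·(3×3 minor ij) of I−A; the adjugate is their transpose:
adj(I−A) = Cᵀ =
  [ 0.333000   0.141000   0.232500   0.085500]
  [ 0.161500   0.273000   0.135000   0.081500]
  [ 0.186750   0.139125   0.410625   0.108000]
  [ 0.079250   0.049125   0.073125   0.200500]
det(I−A) = Σ_j (I−A)_1j·C_1j = (0.75)(0.333000) + (-0.20)(0.161500) + (-0.35)(0.186750) + (-0.05)(0.079250) = 0.148125
(I − A)⁻¹ = adj(I−A) / det(I−A) ≈
  [   2.2481     0.9519     1.5696     0.5772]
  [   1.0903     1.8430     0.9114     0.5502]
  [   1.2608     0.9392     2.7722     0.7291]
  [   0.5350     0.3316     0.4937     1.3536]
Δx = (I − A)⁻¹ Δd with Δd having +120 in the Glass component and 0 elsewhere.
So Δx_2 = L_24 · (+120), where L_24 = adj(I−A)_24 / det(I−A) = 0.081500 / 0.148125.
Δx_2 = 0.081500 × (+120) / 0.148125 = 9.78 / 0.148125 ≈ 66.025.

Δx_2 = 66.025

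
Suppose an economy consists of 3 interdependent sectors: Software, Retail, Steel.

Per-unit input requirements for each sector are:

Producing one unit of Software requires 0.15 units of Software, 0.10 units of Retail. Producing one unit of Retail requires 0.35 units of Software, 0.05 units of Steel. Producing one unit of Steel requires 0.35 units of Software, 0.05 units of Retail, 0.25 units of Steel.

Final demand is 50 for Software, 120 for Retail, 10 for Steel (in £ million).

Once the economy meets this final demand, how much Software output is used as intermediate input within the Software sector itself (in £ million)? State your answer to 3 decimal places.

I − A =
  [   0.85    -0.35    -0.35]
  [  -0.10     1.00    -0.05]
  [   0.00    -0.05     0.75]
Cofactors of I−A, C_ij = (−1)^(i+j)·(minor ij) (rows/columns in the sector order above):
  C_11 = (1.00)(0.75) − (-0.05)(-0.05) = 0.7475
  C_12 = −[(-0.10)(0.75) − (-0.05)(0.00)] = 0.0750
  C_13 = (-0.10)(-0.05) − (1.00)(0.00) = 0.0050
  C_21 = −[(-0.35)(0.75) − (-0.35)(-0.05)] = 0.2800
  C_22 = (0.85)(0.75) − (-0.35)(0.00) = 0.6375
  C_23 = −[(0.85)(-0.05) − (-0.35)(0.00)] = 0.0425
  C_31 = (-0.35)(-0.05) − (-0.35)(1.00) = 0.3675
  C_32 = −[(0.85)(-0.05) − (-0.35)(-0.10)] = 0.0775
  C_33 = (0.85)(1.00) − (-0.35)(-0.10) = 0.8150
det(I−A) = Σ_j (I−A)_1j·C_1j = (0.85)(0.7475) + (-0.35)(0.0750) + (-0.35)(0.0050) = 0.607375
adj(I−A) = Cᵀ =
  [ 0.7475   0.2800   0.3675]
  [ 0.0750   0.6375   0.0775]
  [ 0.0050   0.0425   0.8150]
(I − A)⁻¹ = adj(I−A) / det(I−A) ≈
  [   1.2307     0.4610     0.6051]
  [   0.1235     1.0496     0.1276]
  [   0.0082     0.0700     1.3418]
First solve x = (I − A)⁻¹ d = adj(I−A)·d / det(I−A); in particular x_1 = (0.7475·50 + 0.2800·120 + 0.3675·10) / 0.607375 = 74.65 / 0.607375 ≈ 122.90595.
Intermediate flow from 1 to 1: z_11 = a_11 · x_1 = 0.15 × 74.65 / 0.607375 = 11.1975 / 0.607375 ≈ 18.436.

z_11 = 18.436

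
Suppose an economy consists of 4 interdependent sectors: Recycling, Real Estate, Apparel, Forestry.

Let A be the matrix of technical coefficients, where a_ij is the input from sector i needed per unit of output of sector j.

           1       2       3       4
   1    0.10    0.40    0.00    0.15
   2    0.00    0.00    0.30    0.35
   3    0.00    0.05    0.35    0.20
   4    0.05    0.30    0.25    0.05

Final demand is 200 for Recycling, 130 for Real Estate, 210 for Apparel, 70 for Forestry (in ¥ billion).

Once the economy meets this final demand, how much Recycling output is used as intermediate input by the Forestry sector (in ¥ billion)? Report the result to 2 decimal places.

z_14 = 50.95

I − A =
  [   0.90    -0.40     0.00    -0.15]
  [   0.00     1.00    -0.30    -0.35]
  [   0.00    -0.05     0.65    -0.20]
  [  -0.05    -0.30    -0.25     0.95]
Compute the cofactors C_ij = (−1)^(i+j)·(3×3 minor ij) of I−A; the adjugate is their transpose:
adj(I−A) = Cᵀ =
  [ 0.462625   0.258125   0.200000   0.210250]
  [ 0.014375   0.505875   0.333000   0.258750]
  [ 0.010875   0.100375   0.746000   0.195750]
  [ 0.031750   0.199750   0.312000   0.571500]
det(I−A) = Σ_j (I−A)_1j·C_1j = (0.90)(0.462625) + (-0.40)(0.014375) + (0.00)(0.010875) + (-0.15)(0.031750) = 0.40585
(I − A)⁻¹ = adj(I−A) / det(I−A) ≈
  [   1.1399     0.6360     0.4928     0.5180]
  [   0.0354     1.2465     0.8205     0.6376]
  [   0.0268     0.2473     1.8381     0.4823]
  [   0.0782     0.4922     0.7688     1.4082]
First solve x = (I − A)⁻¹ d = adj(I−A)·d / det(I−A); in particular x_4 = (0.031750·200 + 0.199750·130 + 0.312000·210 + 0.571500·70) / 0.40585 = 137.8425 / 0.40585 ≈ 339.6390.
Intermediate flow from 1 to 4: z_14 = a_14 · x_4 = 0.15 × 137.8425 / 0.40585 = 20.676375 / 0.40585 ≈ 50.95.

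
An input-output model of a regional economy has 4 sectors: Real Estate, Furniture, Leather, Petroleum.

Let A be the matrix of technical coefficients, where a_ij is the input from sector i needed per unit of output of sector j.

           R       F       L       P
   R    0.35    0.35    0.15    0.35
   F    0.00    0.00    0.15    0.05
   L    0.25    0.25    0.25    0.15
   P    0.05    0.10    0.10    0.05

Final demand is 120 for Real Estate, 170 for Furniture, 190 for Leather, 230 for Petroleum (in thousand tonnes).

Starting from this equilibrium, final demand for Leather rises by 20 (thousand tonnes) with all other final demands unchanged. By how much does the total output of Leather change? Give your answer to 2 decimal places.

I − A =
  [   0.65    -0.35    -0.15    -0.35]
  [   0.00     1.00    -0.15    -0.05]
  [  -0.25    -0.25     0.75    -0.15]
  [  -0.05    -0.10    -0.10     0.95]
Compute the cofactors C_ij = (−1)^(i+j)·(3×3 minor ij) of I−A; the adjugate is their transpose:
adj(I−A) = Cᵀ =
  [ 0.654625   0.317000   0.233625   0.294750]
  [ 0.039875   0.394750   0.093625   0.050250]
  [ 0.244375   0.254250   0.595875   0.197500]
  [ 0.064375   0.085000   0.084875   0.412500]
det(I−A) = Σ_j (I−A)_1j·C_1j = (0.65)(0.654625) + (-0.35)(0.039875) + (-0.15)(0.244375) + (-0.35)(0.064375) = 0.3523625
(I − A)⁻¹ = adj(I−A) / det(I−A) ≈
  [   1.8578     0.8996     0.6630     0.8365]
  [   0.1132     1.1203     0.2657     0.1426]
  [   0.6935     0.7216     1.6911     0.5605]
  [   0.1827     0.2412     0.2409     1.1707]
Δx = (I − A)⁻¹ Δd with Δd having +20 in the Leather component and 0 elsewhere.
So Δx_L = L_LL · (+20), where L_LL = adj(I−A)_LL / det(I−A) = 0.595875 / 0.3523625.
Δx_L = 0.595875 × (+20) / 0.3523625 = 11.9175 / 0.3523625 ≈ 33.82.

Δx_L = 33.82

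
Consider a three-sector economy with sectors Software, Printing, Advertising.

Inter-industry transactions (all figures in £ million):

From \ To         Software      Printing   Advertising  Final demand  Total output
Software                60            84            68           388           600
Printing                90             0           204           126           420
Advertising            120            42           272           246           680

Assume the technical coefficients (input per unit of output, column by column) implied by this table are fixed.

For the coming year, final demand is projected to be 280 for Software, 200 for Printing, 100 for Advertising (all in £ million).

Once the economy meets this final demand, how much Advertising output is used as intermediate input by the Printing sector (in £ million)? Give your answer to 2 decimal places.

z_32 = 37.81

Technical coefficients a_ij = z_ij / X_j:
  a_11 = 60/600 = 0.10, a_21 = 90/600 = 0.15, a_31 = 120/600 = 0.20
  a_12 = 84/420 = 0.20, a_22 = 0/420 = 0.00, a_32 = 42/420 = 0.10
  a_13 = 68/680 = 0.10, a_23 = 204/680 = 0.30, a_33 = 272/680 = 0.40
I − A =
  [   0.90    -0.20    -0.10]
  [  -0.15     1.00    -0.30]
  [  -0.20    -0.10     0.60]
Cofactors of I−A, C_ij = (−1)^(i+j)·(minor ij) (rows/columns in the sector order above):
  C_11 = (1.00)(0.60) − (-0.30)(-0.10) = 0.5700
  C_12 = −[(-0.15)(0.60) − (-0.30)(-0.20)] = 0.1500
  C_13 = (-0.15)(-0.10) − (1.00)(-0.20) = 0.2150
  C_21 = −[(-0.20)(0.60) − (-0.10)(-0.10)] = 0.1300
  C_22 = (0.90)(0.60) − (-0.10)(-0.20) = 0.5200
  C_23 = −[(0.90)(-0.10) − (-0.20)(-0.20)] = 0.1300
  C_31 = (-0.20)(-0.30) − (-0.10)(1.00) = 0.1600
  C_32 = −[(0.90)(-0.30) − (-0.10)(-0.15)] = 0.2850
  C_33 = (0.90)(1.00) − (-0.20)(-0.15) = 0.8700
det(I−A) = Σ_j (I−A)_1j·C_1j = (0.90)(0.5700) + (-0.20)(0.1500) + (-0.10)(0.2150) = 0.4615
adj(I−A) = Cᵀ =
  [ 0.5700   0.1300   0.1600]
  [ 0.1500   0.5200   0.2850]
  [ 0.2150   0.1300   0.8700]
(I − A)⁻¹ = adj(I−A) / det(I−A) ≈
  [   1.2351     0.2817     0.3467]
  [   0.3250     1.1268     0.6176]
  [   0.4659     0.2817     1.8852]
First solve x = (I − A)⁻¹ d = adj(I−A)·d / det(I−A); in particular x_2 = (0.1500·280 + 0.5200·200 + 0.2850·100) / 0.4615 = 174.50 / 0.4615 ≈ 378.1148.
Intermediate flow from 3 to 2: z_32 = a_32 · x_2 = 0.10 × 174.50 / 0.4615 = 17.45 / 0.4615 ≈ 37.81.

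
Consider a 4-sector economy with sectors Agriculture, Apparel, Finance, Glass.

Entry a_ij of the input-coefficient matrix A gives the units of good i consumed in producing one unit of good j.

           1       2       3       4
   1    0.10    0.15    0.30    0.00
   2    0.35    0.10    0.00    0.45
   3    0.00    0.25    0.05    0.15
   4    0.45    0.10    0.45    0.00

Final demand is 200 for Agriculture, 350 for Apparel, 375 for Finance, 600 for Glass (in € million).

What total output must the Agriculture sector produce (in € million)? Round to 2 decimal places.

x_1 = 819.10

I − A =
  [   0.90    -0.15    -0.30     0.00]
  [  -0.35     0.90     0.00    -0.45]
  [   0.00    -0.25     0.95    -0.15]
  [  -0.45    -0.10    -0.45     1.00]
Compute the cofactors C_ij = (−1)^(i+j)·(3×3 minor ij) of I−A; the adjugate is their transpose:
adj(I−A) = Cᵀ =
  [ 0.700875   0.211875   0.286875   0.138375]
  [ 0.501250   0.774000   0.348000   0.400500]
  [ 0.204125   0.248625   0.686625   0.214875]
  [ 0.457375   0.284625   0.472875   0.693375]
det(I−A) = Σ_j (I−A)_1j·C_1j = (0.90)(0.700875) + (-0.15)(0.501250) + (-0.30)(0.204125) + (0.00)(0.457375) = 0.4943625
(I − A)⁻¹ = adj(I−A) / det(I−A) ≈
  [   1.4177     0.4286     0.5803     0.2799]
  [   1.0139     1.5657     0.7039     0.8101]
  [   0.4129     0.5029     1.3889     0.4347]
  [   0.9252     0.5757     0.9565     1.4026]
x = (I − A)⁻¹ d = adj(I−A)·d / det(I−A), with det(I−A) = 0.4943625:
  x_1 = (0.700875·200 + 0.211875·350 + 0.286875·375 + 0.138375·600) / 0.4943625 = 404.934375 / 0.4943625 ≈ 819.10
  x_2 = (0.501250·200 + 0.774000·350 + 0.348000·375 + 0.400500·600) / 0.4943625 = 741.95 / 0.4943625 ≈ 1500.82
  x_3 = (0.204125·200 + 0.248625·350 + 0.686625·375 + 0.214875·600) / 0.4943625 = 514.253125 / 0.4943625 ≈ 1040.23
  x_4 = (0.457375·200 + 0.284625·350 + 0.472875·375 + 0.693375·600) / 0.4943625 = 784.446875 / 0.4943625 ≈ 1586.78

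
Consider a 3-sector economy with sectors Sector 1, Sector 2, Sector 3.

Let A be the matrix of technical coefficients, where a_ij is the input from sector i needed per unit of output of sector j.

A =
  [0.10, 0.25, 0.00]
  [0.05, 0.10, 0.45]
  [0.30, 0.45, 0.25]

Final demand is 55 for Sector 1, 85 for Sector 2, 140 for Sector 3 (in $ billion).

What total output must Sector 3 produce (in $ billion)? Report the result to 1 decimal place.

x_3 = 441.1

I − A =
  [   0.90    -0.25     0.00]
  [  -0.05     0.90    -0.45]
  [  -0.30    -0.45     0.75]
Cofactors of I−A, C_ij = (−1)^(i+j)·(minor ij) (rows/columns in the sector order above):
  C_11 = (0.90)(0.75) − (-0.45)(-0.45) = 0.4725
  C_12 = −[(-0.05)(0.75) − (-0.45)(-0.30)] = 0.1725
  C_13 = (-0.05)(-0.45) − (0.90)(-0.30) = 0.2925
  C_21 = −[(-0.25)(0.75) − (0.00)(-0.45)] = 0.1875
  C_22 = (0.90)(0.75) − (0.00)(-0.30) = 0.6750
  C_23 = −[(0.90)(-0.45) − (-0.25)(-0.30)] = 0.4800
  C_31 = (-0.25)(-0.45) − (0.00)(0.90) = 0.1125
  C_32 = −[(0.90)(-0.45) − (0.00)(-0.05)] = 0.4050
  C_33 = (0.90)(0.90) − (-0.25)(-0.05) = 0.7975
det(I−A) = Σ_j (I−A)_1j·C_1j = (0.90)(0.4725) + (-0.25)(0.1725) + (0.00)(0.2925) = 0.382125
adj(I−A) = Cᵀ =
  [ 0.4725   0.1875   0.1125]
  [ 0.1725   0.6750   0.4050]
  [ 0.2925   0.4800   0.7975]
(I − A)⁻¹ = adj(I−A) / det(I−A) ≈
  [   1.2365     0.4907     0.2944]
  [   0.4514     1.7664     1.0599]
  [   0.7655     1.2561     2.0870]
x = (I − A)⁻¹ d = adj(I−A)·d / det(I−A), with det(I−A) = 0.382125:
  x_1 = (0.4725·55 + 0.1875·85 + 0.1125·140) / 0.382125 = 57.675 / 0.382125 ≈ 150.9
  x_2 = (0.1725·55 + 0.6750·85 + 0.4050·140) / 0.382125 = 123.5625 / 0.382125 ≈ 323.4
  x_3 = (0.2925·55 + 0.4800·85 + 0.7975·140) / 0.382125 = 168.5375 / 0.382125 ≈ 441.1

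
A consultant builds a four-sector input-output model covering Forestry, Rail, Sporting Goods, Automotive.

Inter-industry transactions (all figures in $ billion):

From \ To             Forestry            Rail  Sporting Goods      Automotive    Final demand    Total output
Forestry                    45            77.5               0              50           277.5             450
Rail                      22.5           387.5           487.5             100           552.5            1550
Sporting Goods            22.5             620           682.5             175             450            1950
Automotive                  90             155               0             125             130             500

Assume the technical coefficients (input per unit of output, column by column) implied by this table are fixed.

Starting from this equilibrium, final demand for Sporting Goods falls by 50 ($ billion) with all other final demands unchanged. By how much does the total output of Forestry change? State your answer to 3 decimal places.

Δx_F = -2.582

Technical coefficients a_ij = z_ij / X_j:
  a_FF = 45/450 = 0.10, a_RF = 22.5/450 = 0.05, a_SF = 22.5/450 = 0.05, a_AF = 90/450 = 0.20
  a_FR = 77.5/1550 = 0.05, a_RR = 387.5/1550 = 0.25, a_SR = 620/1550 = 0.40, a_AR = 155/1550 = 0.10
  a_FS = 0/1950 = 0.00, a_RS = 487.5/1950 = 0.25, a_SS = 682.5/1950 = 0.35, a_AS = 0/1950 = 0.00
  a_FA = 50/500 = 0.10, a_RA = 100/500 = 0.20, a_SA = 175/500 = 0.35, a_AA = 125/500 = 0.25
I − A =
  [   0.90    -0.05     0.00    -0.10]
  [  -0.05     0.75    -0.25    -0.20]
  [  -0.05    -0.40     0.65    -0.35]
  [  -0.20    -0.10     0.00     0.75]
Compute the cofactors C_ij = (−1)^(i+j)·(3×3 minor ij) of I−A; the adjugate is their transpose:
adj(I−A) = Cᵀ =
  [ 0.268875   0.030875   0.011875   0.049625]
  [ 0.077250   0.425750   0.163750   0.200250]
  [ 0.112375   0.299375   0.468875   0.313625]
  [ 0.082000   0.065000   0.025000   0.346500]
det(I−A) = Σ_j (I−A)_1j·C_1j = (0.90)(0.268875) + (-0.05)(0.077250) + (0.00)(0.112375) + (-0.10)(0.082000) = 0.229925
(I − A)⁻¹ = adj(I−A) / det(I−A) ≈
  [   1.1694     0.1343     0.0516     0.2158]
  [   0.3360     1.8517     0.7122     0.8709]
  [   0.4887     1.3021     2.0393     1.3640]
  [   0.3566     0.2827     0.1087     1.5070]
Δx = (I − A)⁻¹ Δd with Δd having -50 in the Sporting Goods component and 0 elsewhere.
So Δx_F = L_FS · (-50), where L_FS = adj(I−A)_FS / det(I−A) = 0.011875 / 0.229925.
Δx_F = 0.011875 × (-50) / 0.229925 = -0.59375 / 0.229925 ≈ -2.582.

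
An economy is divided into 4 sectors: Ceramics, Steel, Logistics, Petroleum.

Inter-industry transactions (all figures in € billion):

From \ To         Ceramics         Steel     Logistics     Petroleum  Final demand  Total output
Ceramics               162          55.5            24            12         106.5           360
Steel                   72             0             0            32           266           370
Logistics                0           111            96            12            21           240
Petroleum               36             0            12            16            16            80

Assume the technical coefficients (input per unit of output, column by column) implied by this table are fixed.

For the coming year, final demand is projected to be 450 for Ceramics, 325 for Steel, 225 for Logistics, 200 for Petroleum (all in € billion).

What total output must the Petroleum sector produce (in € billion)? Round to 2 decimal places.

Technical coefficients a_ij = z_ij / X_j:
  a_11 = 162/360 = 0.45, a_21 = 72/360 = 0.20, a_31 = 0/360 = 0.00, a_41 = 36/360 = 0.10
  a_12 = 55.5/370 = 0.15, a_22 = 0/370 = 0.00, a_32 = 111/370 = 0.30, a_42 = 0/370 = 0.00
  a_13 = 24/240 = 0.10, a_23 = 0/240 = 0.00, a_33 = 96/240 = 0.40, a_43 = 12/240 = 0.05
  a_14 = 12/80 = 0.15, a_24 = 32/80 = 0.40, a_34 = 12/80 = 0.15, a_44 = 16/80 = 0.20
I − A =
  [   0.55    -0.15    -0.10    -0.15]
  [  -0.20     1.00     0.00    -0.40]
  [   0.00    -0.30     0.60    -0.15]
  [  -0.10     0.00    -0.05     0.80]
Compute the cofactors C_ij = (−1)^(i+j)·(3×3 minor ij) of I−A; the adjugate is their transpose:
adj(I−A) = Cᵀ =
  [ 0.466500   0.097125   0.090500   0.153000]
  [ 0.118500   0.249375   0.032500   0.153000]
  [ 0.075000   0.129750   0.395000   0.153000]
  [ 0.063000   0.020250   0.036000   0.306000]
det(I−A) = Σ_j (I−A)_1j·C_1j = (0.55)(0.466500) + (-0.15)(0.118500) + (-0.10)(0.075000) + (-0.15)(0.063000) = 0.22185
(I − A)⁻¹ = adj(I−A) / det(I−A) ≈
  [   2.1028     0.4378     0.4079     0.6897]
  [   0.5341     1.1241     0.1465     0.6897]
  [   0.3381     0.5849     1.7805     0.6897]
  [   0.2840     0.0913     0.1623     1.3793]
x = (I − A)⁻¹ d = adj(I−A)·d / det(I−A), with det(I−A) = 0.22185:
  x_1 = (0.466500·450 + 0.097125·325 + 0.090500·225 + 0.153000·200) / 0.22185 = 292.453125 / 0.22185 ≈ 1318.25
  x_2 = (0.118500·450 + 0.249375·325 + 0.032500·225 + 0.153000·200) / 0.22185 = 172.284375 / 0.22185 ≈ 776.58
  x_3 = (0.075000·450 + 0.129750·325 + 0.395000·225 + 0.153000·200) / 0.22185 = 195.39375 / 0.22185 ≈ 880.75
  x_4 = (0.063000·450 + 0.020250·325 + 0.036000·225 + 0.306000·200) / 0.22185 = 104.23125 / 0.22185 ≈ 469.83

x_4 = 469.83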